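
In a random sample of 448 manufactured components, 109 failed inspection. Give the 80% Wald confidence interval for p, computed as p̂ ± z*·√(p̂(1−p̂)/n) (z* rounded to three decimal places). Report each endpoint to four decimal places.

Sample proportion p̂ = 109/448 = 0.24330.
SE(p̂) = √(0.24330·0.75670/448) = 0.020272.
z* = 1.282 at the 80% level.
Margin of error: 1.282 × 0.020272 = 0.02599.
Interval: 0.24330 ± 0.02599 → (0.2173, 0.2693).

(0.2173, 0.2693)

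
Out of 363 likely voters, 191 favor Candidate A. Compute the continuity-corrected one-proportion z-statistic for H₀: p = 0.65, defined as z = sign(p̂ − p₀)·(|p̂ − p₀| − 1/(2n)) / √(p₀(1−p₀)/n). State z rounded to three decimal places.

z = -4.891

With x = 191 successes in n = 363, p̂ = 0.52617. p̂ − p₀ = -0.123829.
Continuity correction 1/(2n) = 1/726 = 0.001377.
Corrected numerator: |-0.123829| − 0.001377 = 0.122452.
SE₀ = √(0.65·0.35/363) = 0.025034.
z = (−)0.122452/0.025034 = -4.891.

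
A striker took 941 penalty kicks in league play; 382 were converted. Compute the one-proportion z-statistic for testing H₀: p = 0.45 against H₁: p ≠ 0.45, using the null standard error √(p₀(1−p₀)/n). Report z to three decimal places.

z = -2.716

Sample proportion p̂ = 382/941 = 0.40595.
SE₀ = √(0.45·0.55/941) = 0.016218.
z = (0.40595 − 0.45)/0.016218 = -0.04405/0.016218 = -2.716.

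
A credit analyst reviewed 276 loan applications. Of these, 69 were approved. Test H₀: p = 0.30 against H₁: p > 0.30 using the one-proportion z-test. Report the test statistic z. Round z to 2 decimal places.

z = -1.81

p̂ = 69/276 = 0.25000.
SE₀ = √(0.30·0.70/276) = 0.027584.
z = (0.25000 − 0.30)/0.027584 = -0.05000/0.027584 = -1.81.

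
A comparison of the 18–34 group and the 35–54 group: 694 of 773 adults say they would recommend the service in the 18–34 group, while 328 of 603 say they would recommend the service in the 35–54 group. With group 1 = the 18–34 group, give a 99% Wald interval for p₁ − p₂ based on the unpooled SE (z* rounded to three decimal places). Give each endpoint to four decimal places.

p̂₁ = 0.89780, p̂₂ = 0.54395, so the observed difference is 0.35385.
Unpooled SE = √(p̂₁(1−p̂₁)/n₁ + p̂₂(1−p̂₂)/n₂) = √(0.000118699 + 0.000411391) = 0.023024.
The 99% critical value is z* = 2.576. Margin = 2.576·0.023024 = 0.05931.
CI: 0.35385 ± 0.05931 = (0.2945, 0.4132).

(0.2945, 0.4132)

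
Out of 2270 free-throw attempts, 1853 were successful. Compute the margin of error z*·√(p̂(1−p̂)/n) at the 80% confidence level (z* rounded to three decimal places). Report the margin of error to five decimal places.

ME = 0.01042

p̂ = 1853/2270 = 0.81630.
SE = √(p̂(1−p̂)/n) = √(0.149955/2270) = 0.008128.
The 80% critical value is z* = 1.282.
So ME = 0.01042.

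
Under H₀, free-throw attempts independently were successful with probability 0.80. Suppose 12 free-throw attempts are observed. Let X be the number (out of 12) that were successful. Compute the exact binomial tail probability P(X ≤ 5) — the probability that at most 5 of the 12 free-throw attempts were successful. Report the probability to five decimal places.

X ~ Binomial(n=12, p=0.80).
P(X ≤ 5) = Σ_{j=0}^{5} C(12,j)·0.80^j·0.20^{12−j}.
= 0.000000 + 0.000000 + 0.000004 + 0.000058 + 0.000519 + 0.003322 = 0.00390.

P = 0.00390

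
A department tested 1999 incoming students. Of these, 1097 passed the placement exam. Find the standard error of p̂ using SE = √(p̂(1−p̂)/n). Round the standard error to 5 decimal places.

SE = 0.01113

Sample proportion p̂ = 1097/1999 = 0.54877.
p̂(1−p̂) = 0.54877·0.45123 = 0.247621.
Dividing by n and taking the root: √0.000123872 = 0.01113.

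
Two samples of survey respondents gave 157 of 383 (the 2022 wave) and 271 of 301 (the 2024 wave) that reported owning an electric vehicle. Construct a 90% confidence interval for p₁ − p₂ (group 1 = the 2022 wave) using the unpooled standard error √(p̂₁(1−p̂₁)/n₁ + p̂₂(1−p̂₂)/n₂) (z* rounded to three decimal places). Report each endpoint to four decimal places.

p̂₁ = 0.40992, p̂₂ = 0.90033, so the observed difference is -0.49041.
Unpooled SE = √(p̂₁(1−p̂₁)/n₁ + p̂₂(1−p̂₂)/n₂) = √(0.000631556 + 0.000298120) = 0.030491.
z* = 1.645 at the 90% level. Margin of error = 0.05016.
So the interval runs from -0.5406 to -0.4403.

(-0.5406, -0.4403)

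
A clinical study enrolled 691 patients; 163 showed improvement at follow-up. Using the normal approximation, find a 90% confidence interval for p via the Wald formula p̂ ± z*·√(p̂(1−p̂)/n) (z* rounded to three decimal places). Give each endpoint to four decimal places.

(0.2093, 0.2625)

The sample proportion is 163/691 = 0.23589.
SE(p̂) = √(0.23589·0.76411/691) = 0.016151.
z* = 1.645 at the 90% level.
Margin of error: 1.645 × 0.016151 = 0.02657.
Interval: 0.23589 ± 0.02657 → (0.2093, 0.2625).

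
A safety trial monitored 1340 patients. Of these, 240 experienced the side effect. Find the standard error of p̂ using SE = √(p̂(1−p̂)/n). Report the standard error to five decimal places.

Sample proportion p̂ = 240/1340 = 0.17910.
p̂(1−p̂) = 0.17910·0.82090 = 0.147023.
SE = √(0.147023/1340) = √0.000109719 = 0.01047.

SE = 0.01047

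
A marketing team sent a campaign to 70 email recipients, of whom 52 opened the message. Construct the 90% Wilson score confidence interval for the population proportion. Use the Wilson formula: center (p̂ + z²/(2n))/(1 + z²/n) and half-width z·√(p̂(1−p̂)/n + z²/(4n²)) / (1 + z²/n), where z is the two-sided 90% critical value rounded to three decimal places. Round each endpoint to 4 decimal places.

Here p̂ = 52/70 = 0.74286 and z = 1.645 (z² = 2.706025).
Denominator 1 + z²/n = 1 + 2.706025/70 = 1.038658.
Adjusted center: (0.74286 + z²/(2n))/1.038658 = 0.73382.
Radicand: p̂(1−p̂)/n + z²/(4n²) = 0.002728863 + 0.000138063 = 0.002866926.
Half-width = z·√(radicand)/denom = 1.645·0.053544/1.038658 = 0.08480.
CI: 0.73382 ± 0.08480 = (0.6490, 0.8186).

(0.6490, 0.8186)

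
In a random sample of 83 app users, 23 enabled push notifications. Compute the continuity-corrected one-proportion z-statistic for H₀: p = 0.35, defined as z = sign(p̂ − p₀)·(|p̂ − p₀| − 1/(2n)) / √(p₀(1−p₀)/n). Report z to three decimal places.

z = -1.277

Sample proportion p̂ = 23/83 = 0.27711. p̂ − p₀ = -0.072892.
Continuity correction 1/(2n) = 1/166 = 0.006024.
Corrected numerator: |-0.072892| − 0.006024 = 0.066868.
Under H₀, SE = √(p₀(1−p₀)/n) = √(0.35·0.65/83) = √0.002740964 = 0.052354.
z = −0.066868/0.052354 = -1.277.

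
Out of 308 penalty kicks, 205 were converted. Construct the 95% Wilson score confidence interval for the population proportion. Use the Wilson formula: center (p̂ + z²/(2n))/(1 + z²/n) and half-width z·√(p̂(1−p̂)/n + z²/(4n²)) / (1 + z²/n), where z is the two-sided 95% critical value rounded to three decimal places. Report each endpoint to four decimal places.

(0.6111, 0.7159)

Here p̂ = 205/308 = 0.66558 and z = 1.960 (z² = 3.841600).
Denominator 1 + z²/n = 1 + 3.841600/308 = 1.012473.
Center = (0.66558 + 0.006236)/1.012473 = 0.66354.
Radicand: p̂(1−p̂)/n + z²/(4n²) = 0.000722668 + 0.000010124 = 0.000732792.
Half-width = z·√(radicand)/denom = 1.960·0.027070/1.012473 = 0.05240.
CI: 0.66354 ± 0.05240 = (0.6111, 0.7159).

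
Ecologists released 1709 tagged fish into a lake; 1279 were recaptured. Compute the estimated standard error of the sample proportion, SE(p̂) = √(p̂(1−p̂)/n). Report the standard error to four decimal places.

The sample proportion is 1279/1709 = 0.74839.
p̂(1−p̂) = 0.74839·0.25161 = 0.188302.
SE = √(0.188302/1709) = √0.000110183 = 0.0105.

SE = 0.0105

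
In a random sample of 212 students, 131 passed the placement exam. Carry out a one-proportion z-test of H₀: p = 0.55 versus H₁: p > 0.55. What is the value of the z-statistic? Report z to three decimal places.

p̂ = 131/212 = 0.61792.
SE₀ = √(0.55·0.45/212) = 0.034168.
z = (0.61792 − 0.55)/0.034168 = 0.06792/0.034168 = 1.988.

z = 1.988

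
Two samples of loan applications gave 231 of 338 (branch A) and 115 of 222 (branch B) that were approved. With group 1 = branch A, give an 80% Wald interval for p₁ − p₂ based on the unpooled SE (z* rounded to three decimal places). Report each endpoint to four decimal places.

p̂₁ = 0.68343, p̂₂ = 0.51802, so the observed difference is 0.16541.
SE = √(0.000640097 + 0.001124664) = √0.001764761 = 0.042009.
The 80% critical value is z* = 1.282. Margin = 1.282·0.042009 = 0.05386.
Interval: 0.16541 ± 0.05386 → (0.1116, 0.2193).

(0.1116, 0.2193)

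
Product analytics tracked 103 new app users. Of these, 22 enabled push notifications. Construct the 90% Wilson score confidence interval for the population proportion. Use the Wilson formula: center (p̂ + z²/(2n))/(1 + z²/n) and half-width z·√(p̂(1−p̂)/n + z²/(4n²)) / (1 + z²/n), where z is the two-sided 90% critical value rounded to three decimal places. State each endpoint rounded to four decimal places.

(0.1549, 0.2869)

p̂ = 22/103 = 0.21359; z = 1.645, so z² = 2.706025.
1 + z²/n = 1.026272.
Center = (0.21359 + 0.013136)/1.026272 = 0.22092.
Radicand: p̂(1−p̂)/n + z²/(4n²) = 0.001630782 + 0.000063767 = 0.001694549.
Half-width = z·√(radicand)/denom = 1.645·0.041165/1.026272 = 0.06598.
Interval: 0.22092 ± 0.06598 → (0.1549, 0.2869).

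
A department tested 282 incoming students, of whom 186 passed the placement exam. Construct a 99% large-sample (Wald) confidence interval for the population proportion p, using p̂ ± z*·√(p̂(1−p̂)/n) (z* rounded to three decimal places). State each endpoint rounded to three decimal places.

(0.587, 0.732)

The sample proportion is 186/282 = 0.65957.
Standard error of p̂: √(0.224536/282) = √0.000796227 = 0.028217.
z* = 2.576 at the 99% level.
Margin of error: 2.576 × 0.028217 = 0.07269.
So the interval runs from 0.587 to 0.732.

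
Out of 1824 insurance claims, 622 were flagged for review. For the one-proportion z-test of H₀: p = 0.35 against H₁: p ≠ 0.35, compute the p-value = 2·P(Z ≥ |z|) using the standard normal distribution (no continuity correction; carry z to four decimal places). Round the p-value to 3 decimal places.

The sample proportion is 622/1824 = 0.34101.
Under H₀, SE = √(p₀(1−p₀)/n) = √(0.35·0.65/1824) = √0.000124726 = 0.011168.
z = (p̂ − p₀)/SE = (622/1824 − 0.35)/0.011168 ≈ -0.8051.
p-value = 2·P(Z ≥ |z|) with z = -0.8051 → 0.421.

p-value = 0.421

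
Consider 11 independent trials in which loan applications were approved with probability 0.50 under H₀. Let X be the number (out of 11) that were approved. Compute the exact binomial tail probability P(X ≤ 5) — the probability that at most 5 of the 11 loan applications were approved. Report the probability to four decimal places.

P = 0.5000

X ~ Binomial(n=11, p=0.50).
P(X ≤ 5) = Σ_{j=0}^{5} C(11,j)·0.50^j·0.50^{11−j}.
= 0.000488 + 0.005371 + 0.026855 + 0.080566 + 0.161133 + 0.225586 = 0.5000.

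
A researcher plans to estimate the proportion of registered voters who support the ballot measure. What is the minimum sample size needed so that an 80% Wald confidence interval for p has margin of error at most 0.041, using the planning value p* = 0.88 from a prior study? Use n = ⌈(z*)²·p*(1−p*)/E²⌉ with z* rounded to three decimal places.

n = 104

For 80% confidence, z* = 1.282.
p*(1−p*) = 0.88·0.12 = 0.1056.
(z*)²·p*(1−p*)/E² = 1.643524·0.1056/0.001681 = 103.246.
⌈103.246⌉ = 104.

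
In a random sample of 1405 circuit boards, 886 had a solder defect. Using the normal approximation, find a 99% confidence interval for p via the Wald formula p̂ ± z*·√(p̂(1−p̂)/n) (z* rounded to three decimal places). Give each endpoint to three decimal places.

(0.597, 0.664)

With x = 886 successes in n = 1405, p̂ = 0.63060.
SE = √(p̂(1−p̂)/n) = √(0.232942/1405) = 0.012876.
For 99% confidence, z* = 2.576.
Margin of error: 2.576 × 0.012876 = 0.03317.
Interval: 0.63060 ± 0.03317 → (0.597, 0.664).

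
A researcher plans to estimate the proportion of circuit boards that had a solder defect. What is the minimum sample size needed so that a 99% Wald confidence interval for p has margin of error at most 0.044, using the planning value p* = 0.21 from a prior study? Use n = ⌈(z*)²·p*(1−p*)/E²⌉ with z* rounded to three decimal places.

n = 569

For 99% confidence, z* = 2.576.
p*(1−p*) = 0.1659.
Required n before rounding: 6.635776 × 0.1659 / 0.044² = 568.634.
Rounding up, n = 569.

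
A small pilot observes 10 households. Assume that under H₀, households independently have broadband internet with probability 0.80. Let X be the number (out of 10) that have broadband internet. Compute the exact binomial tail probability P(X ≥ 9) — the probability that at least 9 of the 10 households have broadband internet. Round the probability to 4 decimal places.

X is binomial with n = 10 and p = 0.80.
P(X ≥ 9) = C(10,9)·0.80^9·0.20^1 + C(10,10)·0.80^10·0.20^0.
= 0.268435 + 0.107374 = 0.3758.

P = 0.3758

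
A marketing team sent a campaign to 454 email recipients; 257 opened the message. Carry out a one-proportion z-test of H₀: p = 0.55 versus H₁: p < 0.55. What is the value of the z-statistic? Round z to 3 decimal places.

z = 0.689

The sample proportion is 257/454 = 0.56608.
Under H₀, SE = √(p₀(1−p₀)/n) = √(0.55·0.45/454) = √0.000545154 = 0.023349.
z = (0.56608 − 0.55)/0.023349 = 0.01608/0.023349 = 0.689.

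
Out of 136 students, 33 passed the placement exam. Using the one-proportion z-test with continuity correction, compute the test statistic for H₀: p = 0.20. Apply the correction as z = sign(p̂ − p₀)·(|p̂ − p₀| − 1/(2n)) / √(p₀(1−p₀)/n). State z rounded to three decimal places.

z = 1.136

Sample proportion p̂ = 33/136 = 0.24265. p̂ − p₀ = 0.042647.
Continuity correction 1/(2n) = 1/272 = 0.003676.
Corrected numerator: |0.042647| − 0.003676 = 0.038971.
Null standard error: √(0.20·0.80/136) = √0.001176471 = 0.034300.
z = (+)0.038971/0.034300 = 1.136.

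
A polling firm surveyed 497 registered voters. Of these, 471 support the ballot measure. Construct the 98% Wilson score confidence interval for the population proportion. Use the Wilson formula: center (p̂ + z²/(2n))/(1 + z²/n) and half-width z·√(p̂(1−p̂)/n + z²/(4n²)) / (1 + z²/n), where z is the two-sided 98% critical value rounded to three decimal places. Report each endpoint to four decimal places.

Here p̂ = 471/497 = 0.94769 and z = 2.326 (z² = 5.410276).
1 + z²/n = 1.010886.
Center = (0.94769 + 0.005443)/1.010886 = 0.94287.
Radicand: p̂(1−p̂)/n + z²/(4n²) = 0.000099753 + 0.000005476 = 0.000105229.
Half-width = z·√(radicand)/denom = 2.326·0.010258/1.010886 = 0.02360.
So the interval runs from 0.9193 to 0.9665.

(0.9193, 0.9665)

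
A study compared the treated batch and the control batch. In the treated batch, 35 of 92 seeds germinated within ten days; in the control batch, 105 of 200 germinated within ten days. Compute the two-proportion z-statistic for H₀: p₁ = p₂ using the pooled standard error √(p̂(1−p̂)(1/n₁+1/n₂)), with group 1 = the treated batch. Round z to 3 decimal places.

z = -2.297

p̂₁ = 35/92 = 0.38043, p̂₂ = 105/200 = 0.52500.
Pooling: p̂ = 140/292 = 0.47945.
SE = √[p̂(1−p̂)(1/n₁+1/n₂)] = √[0.47945·0.52055·(1/92+1/200)] ≈ 0.062934.
z = -0.14457/0.062934 = -2.297.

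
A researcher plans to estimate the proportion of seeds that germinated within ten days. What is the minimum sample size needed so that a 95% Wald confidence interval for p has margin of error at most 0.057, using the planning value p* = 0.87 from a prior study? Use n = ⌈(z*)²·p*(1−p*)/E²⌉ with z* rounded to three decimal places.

The 95% critical value is z* = 1.960.
p*(1−p*) = 0.1131.
(z*)²·p*(1−p*)/E² = 3.841600·0.1131/0.003249 = 133.729.
⌈133.729⌉ = 134.

n = 134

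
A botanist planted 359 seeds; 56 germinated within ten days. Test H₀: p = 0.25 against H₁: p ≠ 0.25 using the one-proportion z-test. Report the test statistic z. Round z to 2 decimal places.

z = -4.11

With x = 56 successes in n = 359, p̂ = 0.15599.
Null standard error: √(0.25·0.75/359) = √0.000522284 = 0.022854.
z = (p̂ − p₀)/SE = (0.15599 − 0.25)/0.022854 = -4.11.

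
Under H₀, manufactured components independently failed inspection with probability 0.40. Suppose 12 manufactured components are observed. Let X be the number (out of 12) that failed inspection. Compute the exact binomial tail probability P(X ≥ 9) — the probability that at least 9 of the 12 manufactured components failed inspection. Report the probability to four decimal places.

P = 0.0153

X is binomial with n = 12 and p = 0.40.
P(X ≥ 9) = C(12,9)·0.40^9·0.60^3 + C(12,10)·0.40^10·0.60^2 + C(12,11)·0.40^11·0.60^1 + C(12,12)·0.40^12·0.60^0.
= 0.012457 + 0.002491 + 0.000302 + 0.000017 = 0.0153.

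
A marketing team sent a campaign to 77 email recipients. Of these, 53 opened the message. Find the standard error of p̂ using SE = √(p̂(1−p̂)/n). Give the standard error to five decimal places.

The sample proportion is 53/77 = 0.68831.
p̂(1−p̂) = 0.214539.
Dividing by n and taking the root: √0.002786221 = 0.05278.

SE = 0.05278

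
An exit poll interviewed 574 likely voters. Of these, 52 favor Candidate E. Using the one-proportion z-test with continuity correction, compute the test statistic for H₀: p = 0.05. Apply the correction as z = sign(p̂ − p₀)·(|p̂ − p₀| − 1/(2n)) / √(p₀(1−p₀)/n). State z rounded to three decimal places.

Sample proportion p̂ = 52/574 = 0.09059. p̂ − p₀ = 0.040592.
Continuity correction 1/(2n) = 1/1148 = 0.000871.
Corrected numerator: |0.040592| − 0.000871 = 0.039721.
Under H₀, SE = √(p₀(1−p₀)/n) = √(0.05·0.95/574) = √0.000082753 = 0.009097.
z = +0.039721/0.009097 = 4.366.

z = 4.366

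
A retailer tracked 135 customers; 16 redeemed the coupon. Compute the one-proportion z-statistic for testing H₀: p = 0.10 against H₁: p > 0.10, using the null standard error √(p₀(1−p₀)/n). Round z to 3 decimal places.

z = 0.717

p̂ = 16/135 = 0.11852.
Null standard error: √(0.10·0.90/135) = √0.000666667 = 0.025820.
z = (p̂ − p₀)/SE = (0.11852 − 0.10)/0.025820 = 0.717.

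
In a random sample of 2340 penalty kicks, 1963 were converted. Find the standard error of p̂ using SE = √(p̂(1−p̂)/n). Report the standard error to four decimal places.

SE = 0.0076

p̂ = 1963/2340 = 0.83889.
p̂(1−p̂) = 0.83889·0.16111 = 0.135154.
SE = √(0.135154/2340) = 0.0076.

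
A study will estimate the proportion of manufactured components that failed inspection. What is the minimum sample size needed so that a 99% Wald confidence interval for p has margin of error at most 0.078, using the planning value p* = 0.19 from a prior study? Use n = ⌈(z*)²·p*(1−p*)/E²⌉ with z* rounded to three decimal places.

n = 168

z* = 2.576 at the 99% level.
p*(1−p*) = 0.19·0.81 = 0.1539.
(z*)²·p*(1−p*)/E² = 6.635776·0.1539/0.006084 = 167.858.
Rounding up, n = 168.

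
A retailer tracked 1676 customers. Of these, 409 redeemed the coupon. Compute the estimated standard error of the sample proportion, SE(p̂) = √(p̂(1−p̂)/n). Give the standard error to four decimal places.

SE = 0.0105

With x = 409 successes in n = 1676, p̂ = 0.24403.
p̂(1−p̂) = 0.184479.
SE = √(0.184479/1676) = √0.000110071 = 0.0105.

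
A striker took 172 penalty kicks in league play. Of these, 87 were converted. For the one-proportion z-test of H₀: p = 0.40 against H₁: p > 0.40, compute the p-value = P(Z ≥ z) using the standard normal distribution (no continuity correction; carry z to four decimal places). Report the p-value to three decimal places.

p-value = 0.002

The sample proportion is 87/172 = 0.50581.
Null standard error: √(0.40·0.60/172) = √0.001395349 = 0.037354.
z = (p̂ − p₀)/SE = (87/172 − 0.40)/0.037354 ≈ 2.8327.
p-value = P(Z ≥ z) with z = 2.8327 → 0.002.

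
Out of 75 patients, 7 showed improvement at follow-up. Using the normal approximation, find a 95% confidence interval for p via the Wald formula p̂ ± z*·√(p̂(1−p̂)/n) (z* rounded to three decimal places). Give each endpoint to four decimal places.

(0.0275, 0.1592)

p̂ = 7/75 = 0.09333.
Standard error of p̂: √(0.084622/75) = √0.001128296 = 0.033590.
For 95% confidence, z* = 1.960.
Margin = 1.960·0.033590 = 0.06584.
So the interval runs from 0.0275 to 0.1592.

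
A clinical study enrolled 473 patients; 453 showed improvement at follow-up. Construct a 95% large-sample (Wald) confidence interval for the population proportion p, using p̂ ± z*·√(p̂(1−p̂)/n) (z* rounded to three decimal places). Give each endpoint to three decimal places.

Sample proportion p̂ = 453/473 = 0.95772.
SE = √(p̂(1−p̂)/n) = √(0.040495/473) = 0.009253.
The 95% critical value is z* = 1.960.
Margin = 1.960·0.009253 = 0.01814.
So the interval runs from 0.940 to 0.976.

(0.940, 0.976)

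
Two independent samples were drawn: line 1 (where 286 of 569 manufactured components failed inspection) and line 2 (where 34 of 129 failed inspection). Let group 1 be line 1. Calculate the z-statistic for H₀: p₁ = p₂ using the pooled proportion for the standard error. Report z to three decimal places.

Sample proportions: p̂₁ = 286/569 = 0.50264 and p̂₂ = 34/129 = 0.26357.
Pooled p̂ = (286+34)/(569+129) = 320/698 = 0.45845.
SE = √[p̂(1−p̂)(1/n₁+1/n₂)] = √[0.45845·0.54155·(1/569+1/129)] ≈ 0.048589.
z = (p̂₁ − p̂₂)/SE = (0.50264 − 0.26357)/0.048589 = 0.23907/0.048589 = 4.920.

z = 4.920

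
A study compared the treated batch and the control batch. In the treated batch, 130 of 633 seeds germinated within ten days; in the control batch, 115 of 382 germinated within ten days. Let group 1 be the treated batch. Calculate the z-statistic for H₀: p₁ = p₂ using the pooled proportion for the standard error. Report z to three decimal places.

z = -3.451

p̂₁ = 130/633 = 0.20537, p̂₂ = 115/382 = 0.30105.
Pooled p̂ = (130+115)/(633+382) = 245/1015 = 0.24138.
Pooled SE = √[0.1831153·0.00419758] ≈ 0.027724.
z = -0.09568/0.027724 = -3.451.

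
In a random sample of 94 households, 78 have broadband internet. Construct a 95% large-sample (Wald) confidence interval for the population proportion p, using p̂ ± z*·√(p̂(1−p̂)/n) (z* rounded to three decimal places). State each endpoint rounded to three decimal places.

The sample proportion is 78/94 = 0.82979.
Standard error of p̂: √(0.141240/94) = √0.001502557 = 0.038763.
For 95% confidence, z* = 1.960.
Margin of error: 1.960 × 0.038763 = 0.07598.
So the interval runs from 0.754 to 0.906.

(0.754, 0.906)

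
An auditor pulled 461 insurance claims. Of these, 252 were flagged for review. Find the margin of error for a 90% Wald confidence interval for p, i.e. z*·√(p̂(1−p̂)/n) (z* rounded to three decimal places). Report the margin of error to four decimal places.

ME = 0.0381

p̂ = 252/461 = 0.54664.
SE(p̂) = √(0.54664·0.45336/461) = 0.023186.
The 90% critical value is z* = 1.645.
Margin of error = z*·SE = 1.645 × 0.023186 = 0.0381.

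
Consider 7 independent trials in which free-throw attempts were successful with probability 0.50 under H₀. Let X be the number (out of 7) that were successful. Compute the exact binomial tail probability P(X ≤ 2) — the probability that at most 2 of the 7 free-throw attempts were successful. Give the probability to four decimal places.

P = 0.2266

X is binomial with n = 7 and p = 0.50.
P(X ≤ 2) = C(7,0)·0.50^0·0.50^7 + C(7,1)·0.50^1·0.50^6 + C(7,2)·0.50^2·0.50^5.
= 0.007812 + 0.054688 + 0.164062 = 0.2266.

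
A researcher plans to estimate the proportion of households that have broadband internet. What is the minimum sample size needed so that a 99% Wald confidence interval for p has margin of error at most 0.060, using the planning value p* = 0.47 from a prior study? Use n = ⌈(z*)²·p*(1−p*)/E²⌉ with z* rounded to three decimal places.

n = 460

z* = 2.576 at the 99% level.
p*(1−p*) = 0.47·0.53 = 0.2491.
(z*)²·p*(1−p*)/E² = 6.635776·0.2491/0.003600 = 459.159.
Rounding up, n = 460.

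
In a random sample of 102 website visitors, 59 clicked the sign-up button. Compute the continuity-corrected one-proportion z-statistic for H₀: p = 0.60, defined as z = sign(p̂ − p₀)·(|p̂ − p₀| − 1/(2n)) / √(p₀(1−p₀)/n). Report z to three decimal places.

z = -0.344

With x = 59 successes in n = 102, p̂ = 0.57843. p̂ − p₀ = -0.021569.
Continuity correction 1/(2n) = 1/204 = 0.004902.
Corrected numerator: |-0.021569| − 0.004902 = 0.016667.
SE₀ = √(0.60·0.40/102) = 0.048507.
z = (−)0.016667/0.048507 = -0.344.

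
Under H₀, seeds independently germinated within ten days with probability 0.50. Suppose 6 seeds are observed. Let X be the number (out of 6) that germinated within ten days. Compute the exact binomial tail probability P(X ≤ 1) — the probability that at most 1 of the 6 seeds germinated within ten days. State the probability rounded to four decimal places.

X is binomial with n = 6 and p = 0.50.
P(X ≤ 1) = C(6,0)·0.50^0·0.50^6 + C(6,1)·0.50^1·0.50^5.
= 0.015625 + 0.093750 = 0.1094.

P = 0.1094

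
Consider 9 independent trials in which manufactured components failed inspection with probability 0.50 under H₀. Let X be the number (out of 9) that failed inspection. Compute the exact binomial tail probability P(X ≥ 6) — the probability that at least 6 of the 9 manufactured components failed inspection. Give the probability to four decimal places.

P = 0.2539

X ~ Binomial(n=9, p=0.50).
P(X ≥ 6) = C(9,6)·0.50^6·0.50^3 + C(9,7)·0.50^7·0.50^2 + C(9,8)·0.50^8·0.50^1 + C(9,9)·0.50^9·0.50^0.
= 0.164062 + 0.070312 + 0.017578 + 0.001953 = 0.2539.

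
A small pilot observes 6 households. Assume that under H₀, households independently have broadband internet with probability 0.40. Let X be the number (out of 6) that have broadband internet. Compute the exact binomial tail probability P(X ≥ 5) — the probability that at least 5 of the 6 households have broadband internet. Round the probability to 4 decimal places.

X ~ Binomial(n=6, p=0.40).
P(X ≥ 5) = C(6,5)·0.40^5·0.60^1 + C(6,6)·0.40^6·0.60^0.
= 0.036864 + 0.004096 = 0.0410.

P = 0.0410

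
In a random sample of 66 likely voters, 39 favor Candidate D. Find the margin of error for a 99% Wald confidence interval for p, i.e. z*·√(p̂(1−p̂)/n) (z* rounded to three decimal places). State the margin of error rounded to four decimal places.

With x = 39 successes in n = 66, p̂ = 0.59091.
SE(p̂) = √(0.59091·0.40909/66) = 0.060520.
For 99% confidence, z* = 2.576.
So ME = 0.1559.

ME = 0.1559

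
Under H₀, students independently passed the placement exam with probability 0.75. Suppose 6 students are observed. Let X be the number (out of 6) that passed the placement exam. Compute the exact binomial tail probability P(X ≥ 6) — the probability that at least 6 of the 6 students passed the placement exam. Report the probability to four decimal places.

X is binomial with n = 6 and p = 0.75.
P(X ≥ 6) = C(6,6)·0.75^6·0.25^0.
= 0.177979 = 0.1780.

P = 0.1780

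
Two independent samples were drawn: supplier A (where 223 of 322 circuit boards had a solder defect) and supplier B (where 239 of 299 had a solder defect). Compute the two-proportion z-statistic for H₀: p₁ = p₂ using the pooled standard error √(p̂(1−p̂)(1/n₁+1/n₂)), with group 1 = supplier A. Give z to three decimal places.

p̂₁ = 223/322 = 0.69255, p̂₂ = 239/299 = 0.79933.
Pooled p̂ = (223+239)/(322+299) = 462/621 = 0.74396.
Pooled SE = √[0.1904829·0.00645007] ≈ 0.035052.
z = (p̂₁ − p̂₂)/SE = (0.69255 − 0.79933)/0.035052 = -0.10678/0.035052 = -3.046.

z = -3.046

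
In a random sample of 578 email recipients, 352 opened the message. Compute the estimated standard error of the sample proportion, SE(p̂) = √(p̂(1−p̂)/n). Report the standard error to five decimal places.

The sample proportion is 352/578 = 0.60900.
p̂(1−p̂) = 0.238119.
Dividing by n and taking the root: √0.000411971 = 0.02030.

SE = 0.02030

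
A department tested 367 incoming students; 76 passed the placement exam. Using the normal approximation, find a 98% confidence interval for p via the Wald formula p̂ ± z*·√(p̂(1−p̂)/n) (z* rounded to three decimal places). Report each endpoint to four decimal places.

(0.1579, 0.2563)

p̂ = 76/367 = 0.20708.
SE = √(p̂(1−p̂)/n) = √(0.164200/367) = 0.021152.
For 98% confidence, z* = 2.326.
Margin = 2.326·0.021152 = 0.04920.
Interval: 0.20708 ± 0.04920 → (0.1579, 0.2563).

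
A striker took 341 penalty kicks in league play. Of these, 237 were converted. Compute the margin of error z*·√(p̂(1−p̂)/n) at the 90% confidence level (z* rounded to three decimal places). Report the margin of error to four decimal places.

ME = 0.0410

p̂ = 237/341 = 0.69501.
SE(p̂) = √(0.69501·0.30499/341) = 0.024932.
For 90% confidence, z* = 1.645.
So ME = 0.0410.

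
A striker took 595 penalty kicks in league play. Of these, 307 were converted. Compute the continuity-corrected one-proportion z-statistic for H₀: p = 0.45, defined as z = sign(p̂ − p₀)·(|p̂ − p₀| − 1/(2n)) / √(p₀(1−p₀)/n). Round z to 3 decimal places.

p̂ = 307/595 = 0.51597. p̂ − p₀ = 0.065966.
Continuity correction 1/(2n) = 1/1190 = 0.000840.
Corrected numerator: |0.065966| − 0.000840 = 0.065126.
SE₀ = √(0.45·0.55/595) = 0.020395.
z = +0.065126/0.020395 = 3.193.

z = 3.193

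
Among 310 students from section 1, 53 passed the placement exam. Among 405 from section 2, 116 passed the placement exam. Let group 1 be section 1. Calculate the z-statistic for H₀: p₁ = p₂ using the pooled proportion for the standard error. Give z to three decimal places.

p̂₁ = 53/310 = 0.17097, p̂₂ = 116/405 = 0.28642.
Pooled p̂ = (53+116)/(310+405) = 169/715 = 0.23636.
Pooled SE = √[0.1804959·0.00569494] ≈ 0.032061.
z = -0.11545/0.032061 = -3.601.

z = -3.601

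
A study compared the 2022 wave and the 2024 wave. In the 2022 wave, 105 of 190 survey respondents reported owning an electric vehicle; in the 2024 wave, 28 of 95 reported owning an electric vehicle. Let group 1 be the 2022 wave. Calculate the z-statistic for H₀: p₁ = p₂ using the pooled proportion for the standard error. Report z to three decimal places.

p̂₁ = 105/190 = 0.55263, p̂₂ = 28/95 = 0.29474.
Pooled p̂ = (105+28)/(190+95) = 133/285 = 0.46667.
Pooled SE = √[0.2488889·0.01578947] ≈ 0.062688.
z = (p̂₁ − p̂₂)/SE = (0.55263 − 0.29474)/0.062688 = 0.25789/0.062688 = 4.114.

z = 4.114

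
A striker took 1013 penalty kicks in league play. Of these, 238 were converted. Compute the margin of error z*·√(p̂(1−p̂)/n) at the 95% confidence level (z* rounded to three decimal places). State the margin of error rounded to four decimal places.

Sample proportion p̂ = 238/1013 = 0.23495.
SE(p̂) = √(0.23495·0.76505/1013) = 0.013321.
The 95% critical value is z* = 1.960.
ME = 1.960·0.013321 = 0.0261.

ME = 0.0261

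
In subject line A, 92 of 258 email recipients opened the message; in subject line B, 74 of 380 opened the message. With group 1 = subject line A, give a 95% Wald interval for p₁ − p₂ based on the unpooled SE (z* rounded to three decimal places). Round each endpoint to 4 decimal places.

(0.0911, 0.2326)

p̂₁ = 92/258 = 0.35659, p̂₂ = 74/380 = 0.19474; p̂₁ − p̂₂ = 0.16185.
Unpooled SE = √(p̂₁(1−p̂₁)/n₁ + p̂₂(1−p̂₂)/n₂) = √(0.000889276 + 0.000412669) = 0.036082.
z* = 1.960 at the 95% level. Margin = 1.960·0.036082 = 0.07072.
So the interval runs from 0.0911 to 0.2326.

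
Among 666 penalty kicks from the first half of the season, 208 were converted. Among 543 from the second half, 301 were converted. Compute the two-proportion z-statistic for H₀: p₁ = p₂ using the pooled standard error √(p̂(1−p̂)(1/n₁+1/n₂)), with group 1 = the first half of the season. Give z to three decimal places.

Sample proportions: p̂₁ = 208/666 = 0.31231 and p̂₂ = 301/543 = 0.55433.
Pooling: p̂ = 509/1209 = 0.42101.
Pooled SE = √[0.2437604·0.00334312] ≈ 0.028547.
z = -0.24202/0.028547 = -8.478.

z = -8.478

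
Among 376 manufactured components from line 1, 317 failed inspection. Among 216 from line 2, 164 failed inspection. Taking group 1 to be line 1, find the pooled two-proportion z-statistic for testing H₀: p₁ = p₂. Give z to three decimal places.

z = 2.516

Sample proportions: p̂₁ = 317/376 = 0.84309 and p̂₂ = 164/216 = 0.75926.
Pooling: p̂ = 481/592 = 0.81250.
SE = √[p̂(1−p̂)(1/n₁+1/n₂)] = √[0.81250·0.18750·(1/376+1/216)] ≈ 0.033324.
z = (p̂₁ − p̂₂)/SE = (0.84309 − 0.75926)/0.033324 = 0.08383/0.033324 = 2.516.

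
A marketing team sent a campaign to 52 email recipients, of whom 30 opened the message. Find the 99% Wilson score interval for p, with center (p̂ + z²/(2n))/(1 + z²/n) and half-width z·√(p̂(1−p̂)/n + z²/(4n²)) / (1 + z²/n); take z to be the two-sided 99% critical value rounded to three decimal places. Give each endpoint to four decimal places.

Here p̂ = 30/52 = 0.57692 and z = 2.576 (z² = 6.635776).
Denominator 1 + z²/n = 1 + 6.635776/52 = 1.127611.
Center = (0.57692 + 0.063806)/1.127611 = 0.56822.
Radicand: p̂(1−p̂)/n + z²/(4n²) = 0.004693901 + 0.000613515 = 0.005307416.
Half-width = z·√(radicand)/denom = 2.576·0.072852/1.127611 = 0.16643.
Interval: 0.56822 ± 0.16643 → (0.4018, 0.7346).

(0.4018, 0.7346)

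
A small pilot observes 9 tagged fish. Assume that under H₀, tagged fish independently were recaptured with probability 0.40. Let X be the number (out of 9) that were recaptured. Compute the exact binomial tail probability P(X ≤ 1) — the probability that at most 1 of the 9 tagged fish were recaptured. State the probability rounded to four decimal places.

X ~ Binomial(n=9, p=0.40).
P(X ≤ 1) = C(9,0)·0.40^0·0.60^9 + C(9,1)·0.40^1·0.60^8.
= 0.010078 + 0.060466 = 0.0705.

P = 0.0705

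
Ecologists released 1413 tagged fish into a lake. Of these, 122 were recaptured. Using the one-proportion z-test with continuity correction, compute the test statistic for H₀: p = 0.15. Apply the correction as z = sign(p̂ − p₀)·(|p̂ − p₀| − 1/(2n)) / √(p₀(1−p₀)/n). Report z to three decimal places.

z = -6.664

The sample proportion is 122/1413 = 0.08634. p̂ − p₀ = -0.063659.
Continuity correction 1/(2n) = 1/2826 = 0.000354.
Corrected numerator: |-0.063659| − 0.000354 = 0.063305.
SE₀ = √(0.15·0.85/1413) = 0.009499.
z = −0.063305/0.009499 = -6.664.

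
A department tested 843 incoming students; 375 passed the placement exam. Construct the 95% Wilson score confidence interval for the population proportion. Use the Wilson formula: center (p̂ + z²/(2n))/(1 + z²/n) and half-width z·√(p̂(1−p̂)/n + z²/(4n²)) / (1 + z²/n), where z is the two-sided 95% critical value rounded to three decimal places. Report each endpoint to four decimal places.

Here p̂ = 375/843 = 0.44484 and z = 1.960 (z² = 3.841600).
Denominator 1 + z²/n = 1 + 3.841600/843 = 1.004557.
Adjusted center: (0.44484 + z²/(2n))/1.004557 = 0.44509.
Radicand: p̂(1−p̂)/n + z²/(4n²) = 0.000292951 + 0.000001351 = 0.000294302.
Half-width = 1.960·√0.000294302/1.004557 = 0.03347.
Interval: 0.44509 ± 0.03347 → (0.4116, 0.4786).

(0.4116, 0.4786)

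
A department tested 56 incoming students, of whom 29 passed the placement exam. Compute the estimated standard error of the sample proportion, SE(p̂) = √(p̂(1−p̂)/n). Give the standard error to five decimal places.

The sample proportion is 29/56 = 0.51786.
p̂(1−p̂) = 0.249681.
SE = √(0.249681/56) = 0.06677.

SE = 0.06677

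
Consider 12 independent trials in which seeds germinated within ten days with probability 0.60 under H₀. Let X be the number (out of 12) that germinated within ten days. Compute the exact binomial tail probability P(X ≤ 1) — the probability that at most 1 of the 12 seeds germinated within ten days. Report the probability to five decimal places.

X is binomial with n = 12 and p = 0.60.
P(X ≤ 1) = C(12,0)·0.60^0·0.40^12 + C(12,1)·0.60^1·0.40^11.
= 0.000017 + 0.000302 = 0.00032.

P = 0.00032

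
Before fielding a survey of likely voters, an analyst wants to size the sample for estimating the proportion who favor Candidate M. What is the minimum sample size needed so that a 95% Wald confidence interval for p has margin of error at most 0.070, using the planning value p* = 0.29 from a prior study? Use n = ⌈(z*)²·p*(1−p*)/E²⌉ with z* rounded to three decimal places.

The 95% critical value is z* = 1.960.
p*(1−p*) = 0.29·0.71 = 0.2059.
(z*)²·p*(1−p*)/E² = 3.841600·0.2059/0.004900 = 161.426.
Rounding up, n = 162.

n = 162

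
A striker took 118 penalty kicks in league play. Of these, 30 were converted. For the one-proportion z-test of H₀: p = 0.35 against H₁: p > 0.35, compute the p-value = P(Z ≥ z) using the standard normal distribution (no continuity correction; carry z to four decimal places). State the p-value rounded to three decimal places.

With x = 30 successes in n = 118, p̂ = 0.25424.
Under H₀, SE = √(p₀(1−p₀)/n) = √(0.35·0.65/118) = √0.001927966 = 0.043909.
z = (p̂ − p₀)/SE = (30/118 − 0.35)/0.043909 ≈ -2.1810.
From the standard normal, P(Z ≥ z) = 0.985.

p-value = 0.985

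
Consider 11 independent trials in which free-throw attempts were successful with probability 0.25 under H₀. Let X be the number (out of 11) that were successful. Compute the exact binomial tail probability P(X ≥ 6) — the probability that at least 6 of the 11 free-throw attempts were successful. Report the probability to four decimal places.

X is binomial with n = 11 and p = 0.25.
P(X ≥ 6) = Σ_{j=6}^{11} C(11,j)·0.25^j·0.75^{11−j}.
= 0.026766 + 0.006373 + 0.001062 + 0.000118 + 0.000008 + 0.000000 = 0.0343.

P = 0.0343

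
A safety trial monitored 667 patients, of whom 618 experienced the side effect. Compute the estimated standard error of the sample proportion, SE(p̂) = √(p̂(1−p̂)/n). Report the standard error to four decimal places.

Sample proportion p̂ = 618/667 = 0.92654.
p̂(1−p̂) = 0.92654·0.07346 = 0.068064.
SE = √(0.068064/667) = √0.000102045 = 0.0101.

SE = 0.0101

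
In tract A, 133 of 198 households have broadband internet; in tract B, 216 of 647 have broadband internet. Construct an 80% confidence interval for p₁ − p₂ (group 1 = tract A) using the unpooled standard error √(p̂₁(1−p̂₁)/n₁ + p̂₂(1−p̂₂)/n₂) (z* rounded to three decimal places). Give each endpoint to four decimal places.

(0.2889, 0.3868)

p̂₁ = 133/198 = 0.67172, p̂₂ = 216/647 = 0.33385; p̂₁ − p̂₂ = 0.33787.
Unpooled SE = √(p̂₁(1−p̂₁)/n₁ + p̂₂(1−p̂₂)/n₂) = √(0.001113703 + 0.000343731) = 0.038176.
For 80% confidence, z* = 1.282. Margin = 1.282·0.038176 = 0.04894.
So the interval runs from 0.2889 to 0.3868.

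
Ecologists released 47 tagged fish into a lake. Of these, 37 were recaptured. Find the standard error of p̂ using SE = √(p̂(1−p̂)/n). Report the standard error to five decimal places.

With x = 37 successes in n = 47, p̂ = 0.78723.
p̂(1−p̂) = 0.78723·0.21277 = 0.167499.
SE = √(0.167499/47) = 0.05970.

SE = 0.05970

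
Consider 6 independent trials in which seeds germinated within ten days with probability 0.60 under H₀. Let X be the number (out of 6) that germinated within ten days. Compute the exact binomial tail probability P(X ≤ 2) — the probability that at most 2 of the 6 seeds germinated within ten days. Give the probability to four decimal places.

P = 0.1792

X is binomial with n = 6 and p = 0.60.
P(X ≤ 2) = C(6,0)·0.60^0·0.40^6 + C(6,1)·0.60^1·0.40^5 + C(6,2)·0.60^2·0.40^4.
= 0.004096 + 0.036864 + 0.138240 = 0.1792.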